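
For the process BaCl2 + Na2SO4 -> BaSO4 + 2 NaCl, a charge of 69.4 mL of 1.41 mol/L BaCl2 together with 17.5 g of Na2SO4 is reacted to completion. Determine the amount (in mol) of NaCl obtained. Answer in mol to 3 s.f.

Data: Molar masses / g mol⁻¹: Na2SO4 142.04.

0.196 mol

n(BaCl2) = 1.41 × 69.40/1000 = 0.09785 mol
n(Na2SO4) = 17.50 / 142.04 = 0.1232 mol
n/ν for BaCl2 = 0.09785/1 = 0.09785
n/ν for Na2SO4 = 0.1232/1 = 0.1232
Smallest n/ν is BaCl2 → limiting reagent.
n(NaCl) = (2/1) × 0.09785 = 0.1957 mol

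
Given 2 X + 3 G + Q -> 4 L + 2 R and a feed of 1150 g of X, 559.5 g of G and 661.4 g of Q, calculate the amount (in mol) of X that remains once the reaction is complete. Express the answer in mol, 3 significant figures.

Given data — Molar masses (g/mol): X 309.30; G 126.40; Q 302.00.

n(X) = 1150 / 309.30 = 3.718 mol
n(G) = 559.5 / 126.40 = 4.426 mol
n(Q) = 661.4 / 302.00 = 2.190 mol
n/ν → X: 1.859, G: 1.475, Q: 2.190; G is limiting.
X consumed = (2/3) × 4.426 = 2.951 mol
X remaining = 3.718 − 2.951 = 0.7670 mol

0.767 mol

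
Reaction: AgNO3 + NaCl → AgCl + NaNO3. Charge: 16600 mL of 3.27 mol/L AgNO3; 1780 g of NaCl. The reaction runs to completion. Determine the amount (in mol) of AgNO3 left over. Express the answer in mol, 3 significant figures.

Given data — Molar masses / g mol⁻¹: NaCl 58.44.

n(AgNO3) = 3.27 × 16600/1000 = 54.28 mol
n(NaCl) = 1780 / 58.44 = 30.46 mol
n/ν for AgNO3 = 54.28/1 = 54.28
n/ν for NaCl = 30.46/1 = 30.46
Smallest n/ν is NaCl → limiting reagent.
AgNO3 consumed = (1/1) × 30.46 = 30.46 mol
AgNO3 remaining = 54.28 − 30.46 = 23.82 mol

23.8 mol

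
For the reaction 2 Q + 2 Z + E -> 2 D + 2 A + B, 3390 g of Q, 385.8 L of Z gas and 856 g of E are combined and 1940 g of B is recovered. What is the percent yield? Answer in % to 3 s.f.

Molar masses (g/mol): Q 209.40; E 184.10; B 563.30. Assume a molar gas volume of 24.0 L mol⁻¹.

n(Q) = 3390 / 209.40 = 16.19 mol
n(Z) = 385.8 / 24.0 = 16.08 mol
n(E) = 856.0 / 184.10 = 4.650 mol
n/ν for Q = 16.19/2 = 8.095
n/ν for Z = 16.08/2 = 8.040
n/ν for E = 4.650/1 = 4.650
Smallest n/ν is E → limiting reagent.
theoretical n(B) = (1/1) × 4.650 = 4.650 mol → 2619 g
% yield = 1940 / 2619 × 100 = 74.07 %

74.1 %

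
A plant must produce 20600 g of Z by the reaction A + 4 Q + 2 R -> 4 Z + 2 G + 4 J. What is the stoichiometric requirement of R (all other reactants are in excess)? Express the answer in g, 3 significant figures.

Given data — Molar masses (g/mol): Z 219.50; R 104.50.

n(Z) = 20600 / 219.50 = 93.85 mol
n(R) = (2/4) × 93.85 = 46.93 mol
mass = 46.93 × 104.50 = 4904 g

4900 g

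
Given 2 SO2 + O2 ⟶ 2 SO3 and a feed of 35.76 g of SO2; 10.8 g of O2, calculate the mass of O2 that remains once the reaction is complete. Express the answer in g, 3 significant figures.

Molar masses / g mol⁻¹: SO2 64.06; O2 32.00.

n(SO2) = 35.76 / 64.06 = 0.5582 mol
n(O2) = 10.80 / 32.00 = 0.3375 mol
n/ν → SO2: 0.2791, O2: 0.3375; SO2 is limiting.
O2 consumed = (1/2) × 0.5582 = 0.2791 mol
O2 remaining = 0.3375 − 0.2791 = 0.05840 mol
mass = 0.05840 × 32.00 = 1.869 g

1.87 g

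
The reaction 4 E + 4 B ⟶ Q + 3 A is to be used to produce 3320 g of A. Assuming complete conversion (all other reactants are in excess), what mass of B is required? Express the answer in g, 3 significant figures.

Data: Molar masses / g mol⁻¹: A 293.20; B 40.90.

617 g

n(A) = 3320 / 293.20 = 11.32 mol
n(B) = (4/3) × 11.32 = 15.09 mol
mass = 15.09 × 40.90 = 617.2 g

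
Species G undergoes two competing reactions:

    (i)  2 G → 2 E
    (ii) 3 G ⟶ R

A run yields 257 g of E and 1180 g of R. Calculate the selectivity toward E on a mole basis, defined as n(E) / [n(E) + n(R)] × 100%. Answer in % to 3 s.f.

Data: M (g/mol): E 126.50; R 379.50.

39.5 %

n(E) = 257 / 126.50 = 2.032 mol
n(R) = 1180 / 379.50 = 3.109 mol
selectivity = 2.032/(2.032+3.109) × 100 = 39.53 %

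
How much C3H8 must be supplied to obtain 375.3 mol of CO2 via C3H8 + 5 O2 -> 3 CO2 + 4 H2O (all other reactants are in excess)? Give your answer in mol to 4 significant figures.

n(CO2) = 375.3 mol
n(C3H8) = (1/3) × 375.3 = 125.1 mol

125.1 mol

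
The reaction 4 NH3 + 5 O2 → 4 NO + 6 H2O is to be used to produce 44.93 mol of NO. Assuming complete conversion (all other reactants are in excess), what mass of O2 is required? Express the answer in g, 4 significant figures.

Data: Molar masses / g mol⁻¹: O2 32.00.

n(NO) = 44.93 mol
n(O2) = (5/4) × 44.93 = 56.16 mol
mass = 56.16 × 32.00 = 1797 g

1797 g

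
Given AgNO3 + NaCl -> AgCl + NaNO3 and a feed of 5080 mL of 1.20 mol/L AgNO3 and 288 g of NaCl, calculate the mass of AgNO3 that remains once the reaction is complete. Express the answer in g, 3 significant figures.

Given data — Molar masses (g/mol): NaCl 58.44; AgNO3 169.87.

n(AgNO3) = 1.20 × 5080/1000 = 6.096 mol
n(NaCl) = 288.0 / 58.44 = 4.928 mol
n/ν for AgNO3 = 6.096/1 = 6.096
n/ν for NaCl = 4.928/1 = 4.928
Smallest n/ν is NaCl → limiting reagent.
AgNO3 consumed = (1/1) × 4.928 = 4.928 mol
AgNO3 remaining = 6.096 − 4.928 = 1.168 mol
mass = 1.168 × 169.87 = 198.4 g

198 g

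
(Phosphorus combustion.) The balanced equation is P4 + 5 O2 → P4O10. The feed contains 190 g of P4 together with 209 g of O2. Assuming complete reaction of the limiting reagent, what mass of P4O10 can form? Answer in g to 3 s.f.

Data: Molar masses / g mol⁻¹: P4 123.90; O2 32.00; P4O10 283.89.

n(P4) = 190.0 / 123.90 = 1.533 mol
n(O2) = 209.0 / 32.00 = 6.531 mol
n/ν → P4: 1.533, O2: 1.306; O2 is limiting.
n(P4O10) = (1/5) × 6.531 = 1.306 mol
mass = 1.306 × 283.89 = 370.8 g

371 g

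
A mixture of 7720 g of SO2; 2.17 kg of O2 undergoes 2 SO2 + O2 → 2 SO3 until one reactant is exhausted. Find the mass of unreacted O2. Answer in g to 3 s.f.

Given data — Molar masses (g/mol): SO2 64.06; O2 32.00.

n(SO2) = 7720 / 64.06 = 120.5 mol
n(O2) = 2.170×1000 / 32.00 = 67.81 mol
n/ν for SO2 = 120.5/2 = 60.25
n/ν for O2 = 67.81/1 = 67.81
Smallest n/ν is SO2 → limiting reagent.
O2 consumed = (1/2) × 120.5 = 60.25 mol
O2 remaining = 67.81 − 60.25 = 7.560 mol
mass = 7.560 × 32.00 = 241.9 g

242 g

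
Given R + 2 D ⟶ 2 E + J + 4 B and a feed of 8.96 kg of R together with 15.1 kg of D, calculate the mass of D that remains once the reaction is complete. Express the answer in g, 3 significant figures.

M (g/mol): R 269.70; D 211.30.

n(R) = 8.960×1000 / 269.70 = 33.22 mol
n(D) = 15.10×1000 / 211.30 = 71.46 mol
n/ν for R = 33.22/1 = 33.22
n/ν for D = 71.46/2 = 35.73
Smallest n/ν is R → limiting reagent.
D consumed = (2/1) × 33.22 = 66.44 mol
D remaining = 71.46 − 66.44 = 5.020 mol
mass = 5.020 × 211.30 = 1061 g

1060 g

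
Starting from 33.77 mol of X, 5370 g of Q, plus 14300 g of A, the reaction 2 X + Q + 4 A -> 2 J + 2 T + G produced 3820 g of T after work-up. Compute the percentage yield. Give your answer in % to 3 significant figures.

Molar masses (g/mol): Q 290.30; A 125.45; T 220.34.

51.3 %

n(X) = 33.77 mol
n(Q) = 5370 / 290.30 = 18.50 mol
n(A) = 14300 / 125.45 = 114.0 mol
n/ν for X = 33.77/2 = 16.89
n/ν for Q = 18.50/1 = 18.50
n/ν for A = 114.0/4 = 28.50
Smallest n/ν is X → limiting reagent.
theoretical n(T) = (2/2) × 33.77 = 33.77 mol → 7441 g
% yield = 3820 / 7441 × 100 = 51.34 %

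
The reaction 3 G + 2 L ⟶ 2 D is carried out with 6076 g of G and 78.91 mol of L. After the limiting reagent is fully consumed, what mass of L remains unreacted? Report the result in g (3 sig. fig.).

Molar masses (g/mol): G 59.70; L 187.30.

2070 g

n(G) = 6076 / 59.70 = 101.8 mol
n(L) = 78.91 mol
n/ν for G = 101.8/3 = 33.93
n/ν for L = 78.91/2 = 39.46
Smallest n/ν is G → limiting reagent.
L consumed = (2/3) × 101.8 = 67.87 mol
L remaining = 78.91 − 67.87 = 11.04 mol
mass = 11.04 × 187.30 = 2068 g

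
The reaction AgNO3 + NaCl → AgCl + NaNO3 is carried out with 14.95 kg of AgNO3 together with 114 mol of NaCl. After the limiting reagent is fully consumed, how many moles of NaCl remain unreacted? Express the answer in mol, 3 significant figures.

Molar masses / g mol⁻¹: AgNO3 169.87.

26.0 mol

n(AgNO3) = 14.95×1000 / 169.87 = 88.01 mol
n(NaCl) = 114.0 mol
n/ν → AgNO3: 88.01, NaCl: 114.0; AgNO3 is limiting.
NaCl consumed = (1/1) × 88.01 = 88.01 mol
NaCl remaining = 114.0 − 88.01 = 25.99 mol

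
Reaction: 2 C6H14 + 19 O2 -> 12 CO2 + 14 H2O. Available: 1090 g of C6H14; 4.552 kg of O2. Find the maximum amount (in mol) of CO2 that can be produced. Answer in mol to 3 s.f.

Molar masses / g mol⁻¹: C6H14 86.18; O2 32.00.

n(C6H14) = 1090 / 86.18 = 12.65 mol
n(O2) = 4.552×1000 / 32.00 = 142.3 mol
n/ν → C6H14: 6.325, O2: 7.489; C6H14 is limiting.
n(CO2) = (12/2) × 12.65 = 75.90 mol

75.9 mol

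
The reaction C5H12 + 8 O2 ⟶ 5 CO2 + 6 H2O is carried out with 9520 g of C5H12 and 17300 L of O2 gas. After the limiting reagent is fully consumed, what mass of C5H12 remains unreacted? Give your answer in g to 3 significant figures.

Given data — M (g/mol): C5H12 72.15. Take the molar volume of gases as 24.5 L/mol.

3150 g

n(C5H12) = 9520 / 72.15 = 131.9 mol
n(O2) = 17300 / 24.5 = 706.1 mol
n/ν → C5H12: 131.9, O2: 88.26; O2 is limiting.
C5H12 consumed = (1/8) × 706.1 = 88.26 mol
C5H12 remaining = 131.9 − 88.26 = 43.64 mol
mass = 43.64 × 72.15 = 3149 g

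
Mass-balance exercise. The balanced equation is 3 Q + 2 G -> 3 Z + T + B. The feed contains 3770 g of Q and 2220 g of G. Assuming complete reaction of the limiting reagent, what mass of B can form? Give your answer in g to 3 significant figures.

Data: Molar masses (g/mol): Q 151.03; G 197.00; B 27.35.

154 g

n(Q) = 3770 / 151.03 = 24.96 mol
n(G) = 2220 / 197.00 = 11.27 mol
n/ν for Q = 24.96/3 = 8.320
n/ν for G = 11.27/2 = 5.635
Smallest n/ν is G → limiting reagent.
n(B) = (1/2) × 11.27 = 5.635 mol
mass = 5.635 × 27.35 = 154.1 g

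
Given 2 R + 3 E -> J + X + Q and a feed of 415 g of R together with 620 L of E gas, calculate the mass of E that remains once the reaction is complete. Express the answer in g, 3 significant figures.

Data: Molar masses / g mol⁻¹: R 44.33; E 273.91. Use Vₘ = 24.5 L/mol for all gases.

n(R) = 415.0 / 44.33 = 9.362 mol
n(E) = 620.0 / 24.5 = 25.31 mol
n/ν for R = 9.362/2 = 4.681
n/ν for E = 25.31/3 = 8.437
Smallest n/ν is R → limiting reagent.
E consumed = (3/2) × 9.362 = 14.04 mol
E remaining = 25.31 − 14.04 = 11.27 mol
mass = 11.27 × 273.91 = 3087 g

3090 g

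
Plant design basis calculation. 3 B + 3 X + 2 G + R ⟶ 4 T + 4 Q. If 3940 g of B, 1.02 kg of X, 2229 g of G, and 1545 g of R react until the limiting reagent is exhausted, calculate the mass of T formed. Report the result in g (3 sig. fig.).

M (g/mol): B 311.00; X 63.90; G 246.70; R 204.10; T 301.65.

5100 g

n(B) = 3940 / 311.00 = 12.67 mol
n(X) = 1.020×1000 / 63.90 = 15.96 mol
n(G) = 2229 / 246.70 = 9.035 mol
n(R) = 1545 / 204.10 = 7.570 mol
n/ν for B = 12.67/3 = 4.223
n/ν for X = 15.96/3 = 5.320
n/ν for G = 9.035/2 = 4.518
n/ν for R = 7.570/1 = 7.570
Smallest n/ν is B → limiting reagent.
n(T) = (4/3) × 12.67 = 16.89 mol
mass = 16.89 × 301.65 = 5095 g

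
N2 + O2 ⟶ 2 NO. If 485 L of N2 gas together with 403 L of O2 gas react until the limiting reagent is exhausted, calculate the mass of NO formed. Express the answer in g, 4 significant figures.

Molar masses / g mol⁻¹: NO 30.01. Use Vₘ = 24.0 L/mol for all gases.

n(N2) = 485.0 / 24.0 = 20.21 mol
n(O2) = 403.0 / 24.0 = 16.79 mol
n/ν → N2: 20.21, O2: 16.79; O2 is limiting.
n(NO) = (2/1) × 16.79 = 33.58 mol
mass = 33.58 × 30.01 = 1008 g

1008 g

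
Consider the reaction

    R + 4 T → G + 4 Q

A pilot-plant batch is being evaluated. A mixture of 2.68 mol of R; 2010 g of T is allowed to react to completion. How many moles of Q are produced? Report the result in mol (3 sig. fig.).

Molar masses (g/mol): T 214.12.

9.39 mol

n(R) = 2.680 mol
n(T) = 2010 / 214.12 = 9.387 mol
n/ν → R: 2.680, T: 2.347; T is limiting.
n(Q) = (4/4) × 9.387 = 9.387 mol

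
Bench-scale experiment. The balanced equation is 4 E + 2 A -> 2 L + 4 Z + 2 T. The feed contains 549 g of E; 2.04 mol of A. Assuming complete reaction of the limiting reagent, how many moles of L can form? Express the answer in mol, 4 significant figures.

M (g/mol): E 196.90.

n(E) = 549.0 / 196.90 = 2.788 mol
n(A) = 2.040 mol
n/ν for E = 2.788/4 = 0.6970
n/ν for A = 2.040/2 = 1.020
Smallest n/ν is E → limiting reagent.
n(L) = (2/4) × 2.788 = 1.394 mol

1.394 mol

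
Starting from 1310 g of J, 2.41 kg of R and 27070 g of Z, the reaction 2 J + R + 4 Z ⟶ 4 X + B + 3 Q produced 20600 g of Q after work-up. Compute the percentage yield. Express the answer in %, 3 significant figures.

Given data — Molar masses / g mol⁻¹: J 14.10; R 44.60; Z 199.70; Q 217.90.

n(J) = 1310 / 14.10 = 92.91 mol
n(R) = 2.410×1000 / 44.60 = 54.04 mol
n(Z) = 27070 / 199.70 = 135.6 mol
n/ν for J = 92.91/2 = 46.46
n/ν for R = 54.04/1 = 54.04
n/ν for Z = 135.6/4 = 33.90
Smallest n/ν is Z → limiting reagent.
theoretical n(Q) = (3/4) × 135.6 = 101.7 mol → 22160 g
% yield = 20600 / 22160 × 100 = 92.96 %

93.0 %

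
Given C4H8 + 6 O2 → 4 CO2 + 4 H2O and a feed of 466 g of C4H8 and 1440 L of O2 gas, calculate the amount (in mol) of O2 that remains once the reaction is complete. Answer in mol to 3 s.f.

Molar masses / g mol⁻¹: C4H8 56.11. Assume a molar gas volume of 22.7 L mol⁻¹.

n(C4H8) = 466.0 / 56.11 = 8.305 mol
n(O2) = 1440 / 22.7 = 63.44 mol
n/ν → C4H8: 8.305, O2: 10.57; C4H8 is limiting.
O2 consumed = (6/1) × 8.305 = 49.83 mol
O2 remaining = 63.44 − 49.83 = 13.61 mol

13.6 mol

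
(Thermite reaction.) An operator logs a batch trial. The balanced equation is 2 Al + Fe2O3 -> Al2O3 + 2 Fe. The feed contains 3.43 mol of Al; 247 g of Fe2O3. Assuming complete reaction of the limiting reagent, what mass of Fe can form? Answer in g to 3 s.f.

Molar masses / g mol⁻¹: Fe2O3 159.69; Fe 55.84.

n(Al) = 3.430 mol
n(Fe2O3) = 247.0 / 159.69 = 1.547 mol
n/ν for Al = 3.430/2 = 1.715
n/ν for Fe2O3 = 1.547/1 = 1.547
Smallest n/ν is Fe2O3 → limiting reagent.
n(Fe) = (2/1) × 1.547 = 3.094 mol
mass = 3.094 × 55.84 = 172.8 g

173 g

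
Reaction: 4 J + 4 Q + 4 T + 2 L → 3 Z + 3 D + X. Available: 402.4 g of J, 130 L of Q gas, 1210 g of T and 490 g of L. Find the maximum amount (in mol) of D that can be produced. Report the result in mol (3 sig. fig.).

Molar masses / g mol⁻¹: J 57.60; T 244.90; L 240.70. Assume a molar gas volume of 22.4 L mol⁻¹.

3.05 mol

n(J) = 402.4 / 57.60 = 6.986 mol
n(Q) = 130.0 / 22.4 = 5.804 mol
n(T) = 1210 / 244.90 = 4.941 mol
n(L) = 490.0 / 240.70 = 2.036 mol
n/ν → J: 1.747, Q: 1.451, T: 1.235, L: 1.018; L is limiting.
n(D) = (3/2) × 2.036 = 3.054 mol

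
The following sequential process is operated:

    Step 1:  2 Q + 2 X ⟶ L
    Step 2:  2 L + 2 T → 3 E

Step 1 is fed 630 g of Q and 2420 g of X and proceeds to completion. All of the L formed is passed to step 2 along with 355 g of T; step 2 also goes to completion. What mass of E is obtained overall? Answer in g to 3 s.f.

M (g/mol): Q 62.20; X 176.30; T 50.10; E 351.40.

2670 g

Step 1:
n(Q) = 630.0 / 62.20 = 10.13 mol
n(X) = 2420 / 176.30 = 13.73 mol
n/ν for Q = 10.13/2 = 5.065
n/ν for X = 13.73/2 = 6.865
Smallest n/ν is Q → limiting reagent.
n(L) produced = (1/2) × 10.13 = 5.065 mol
Step 2:
n(L) available = 5.065 mol
n(T) = 355.0 / 50.10 = 7.086 mol
n/ν for L = 5.065/2 = 2.533
n/ν for T = 7.086/2 = 3.543
Smallest n/ν is L → limiting reagent.
n(E) = (3/2) × 5.065 = 7.598 mol
mass = 7.598 × 351.40 = 2670 g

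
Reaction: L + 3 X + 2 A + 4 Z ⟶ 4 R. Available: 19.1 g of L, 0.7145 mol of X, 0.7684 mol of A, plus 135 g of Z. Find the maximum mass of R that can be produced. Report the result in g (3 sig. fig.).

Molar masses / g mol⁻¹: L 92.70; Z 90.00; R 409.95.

n(L) = 19.10 / 92.70 = 0.2060 mol
n(X) = 0.7145 mol
n(A) = 0.7684 mol
n(Z) = 135.0 / 90.00 = 1.500 mol
n/ν for L = 0.2060/1 = 0.2060
n/ν for X = 0.7145/3 = 0.2382
n/ν for A = 0.7684/2 = 0.3842
n/ν for Z = 1.500/4 = 0.3750
Smallest n/ν is L → limiting reagent.
n(R) = (4/1) × 0.2060 = 0.8240 mol
mass = 0.8240 × 409.95 = 337.8 g

338 g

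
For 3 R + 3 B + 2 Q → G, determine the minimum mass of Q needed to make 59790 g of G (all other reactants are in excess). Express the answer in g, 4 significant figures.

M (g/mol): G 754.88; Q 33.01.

n(G) = 59790 / 754.88 = 79.20 mol
n(Q) = (2/1) × 79.20 = 158.4 mol
mass = 158.4 × 33.01 = 5229 g

5229 g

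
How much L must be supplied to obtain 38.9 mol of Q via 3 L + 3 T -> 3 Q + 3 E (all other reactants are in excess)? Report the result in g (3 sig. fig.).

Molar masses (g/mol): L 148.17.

n(Q) = 38.90 mol
n(L) = (3/3) × 38.90 = 38.90 mol
mass = 38.90 × 148.17 = 5764 g

5760 g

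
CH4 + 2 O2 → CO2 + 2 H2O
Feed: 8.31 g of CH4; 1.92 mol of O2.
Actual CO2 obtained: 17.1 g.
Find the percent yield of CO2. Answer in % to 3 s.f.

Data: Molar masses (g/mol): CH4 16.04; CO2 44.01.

75.0 %

n(CH4) = 8.310 / 16.04 = 0.5181 mol
n(O2) = 1.920 mol
n/ν for CH4 = 0.5181/1 = 0.5181
n/ν for O2 = 1.920/2 = 0.9600
Smallest n/ν is CH4 → limiting reagent.
theoretical n(CO2) = (1/1) × 0.5181 = 0.5181 mol → 22.80 g
% yield = 17.1 / 22.80 × 100 = 75.00 %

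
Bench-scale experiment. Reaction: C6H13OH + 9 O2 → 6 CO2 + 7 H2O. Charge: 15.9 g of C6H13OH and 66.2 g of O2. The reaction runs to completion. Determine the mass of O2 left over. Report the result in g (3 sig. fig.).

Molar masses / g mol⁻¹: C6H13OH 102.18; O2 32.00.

21.4 g

n(C6H13OH) = 15.90 / 102.18 = 0.1556 mol
n(O2) = 66.20 / 32.00 = 2.069 mol
n/ν for C6H13OH = 0.1556/1 = 0.1556
n/ν for O2 = 2.069/9 = 0.2299
Smallest n/ν is C6H13OH → limiting reagent.
O2 consumed = (9/1) × 0.1556 = 1.400 mol
O2 remaining = 2.069 − 1.400 = 0.6690 mol
mass = 0.6690 × 32.00 = 21.41 g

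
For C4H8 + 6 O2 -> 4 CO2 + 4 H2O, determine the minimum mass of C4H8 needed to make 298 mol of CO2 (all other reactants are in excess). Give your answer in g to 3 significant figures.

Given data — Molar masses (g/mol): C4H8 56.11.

n(CO2) = 298.0 mol
n(C4H8) = (1/4) × 298.0 = 74.50 mol
mass = 74.50 × 56.11 = 4180 g

4180 g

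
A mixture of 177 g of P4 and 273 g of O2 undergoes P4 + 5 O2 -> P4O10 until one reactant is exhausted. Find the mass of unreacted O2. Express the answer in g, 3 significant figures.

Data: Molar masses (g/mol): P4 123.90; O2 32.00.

n(P4) = 177.0 / 123.90 = 1.429 mol
n(O2) = 273.0 / 32.00 = 8.531 mol
n/ν → P4: 1.429, O2: 1.706; P4 is limiting.
O2 consumed = (5/1) × 1.429 = 7.145 mol
O2 remaining = 8.531 − 7.145 = 1.386 mol
mass = 1.386 × 32.00 = 44.35 g

44.4 g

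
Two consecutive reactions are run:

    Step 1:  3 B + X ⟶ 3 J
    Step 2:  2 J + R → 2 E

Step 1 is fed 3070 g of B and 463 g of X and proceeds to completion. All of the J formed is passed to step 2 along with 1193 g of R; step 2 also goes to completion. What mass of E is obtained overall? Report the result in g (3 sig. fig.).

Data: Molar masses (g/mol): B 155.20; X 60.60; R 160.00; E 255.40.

Step 1:
n(B) = 3070 / 155.20 = 19.78 mol
n(X) = 463.0 / 60.60 = 7.640 mol
n/ν → B: 6.593, X: 7.640; B is limiting.
n(J) produced = (3/3) × 19.78 = 19.78 mol
Step 2:
n(J) available = 19.78 mol
n(R) = 1193 / 160.00 = 7.456 mol
n/ν → J: 9.890, R: 7.456; R is limiting.
n(E) = (2/1) × 7.456 = 14.91 mol
mass = 14.91 × 255.40 = 3808 g

3810 g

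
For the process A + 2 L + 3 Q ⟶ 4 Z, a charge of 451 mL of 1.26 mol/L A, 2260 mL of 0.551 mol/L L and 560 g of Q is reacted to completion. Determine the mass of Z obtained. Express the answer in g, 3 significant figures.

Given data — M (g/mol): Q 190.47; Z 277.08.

630 g

n(A) = 1.26 × 451.0/1000 = 0.5683 mol
n(L) = 0.551 × 2260/1000 = 1.245 mol
n(Q) = 560.0 / 190.47 = 2.940 mol
n/ν for A = 0.5683/1 = 0.5683
n/ν for L = 1.245/2 = 0.6225
n/ν for Q = 2.940/3 = 0.9800
Smallest n/ν is A → limiting reagent.
n(Z) = (4/1) × 0.5683 = 2.273 mol
mass = 2.273 × 277.08 = 629.8 g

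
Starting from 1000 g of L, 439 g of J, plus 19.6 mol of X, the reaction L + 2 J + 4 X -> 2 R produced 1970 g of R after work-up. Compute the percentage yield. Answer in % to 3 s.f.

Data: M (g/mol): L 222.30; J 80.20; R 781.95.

46.0 %

n(L) = 1000 / 222.30 = 4.498 mol
n(J) = 439.0 / 80.20 = 5.474 mol
n(X) = 19.60 mol
n/ν for L = 4.498/1 = 4.498
n/ν for J = 5.474/2 = 2.737
n/ν for X = 19.60/4 = 4.900
Smallest n/ν is J → limiting reagent.
theoretical n(R) = (2/2) × 5.474 = 5.474 mol → 4280 g
% yield = 1970 / 4280 × 100 = 46.03 %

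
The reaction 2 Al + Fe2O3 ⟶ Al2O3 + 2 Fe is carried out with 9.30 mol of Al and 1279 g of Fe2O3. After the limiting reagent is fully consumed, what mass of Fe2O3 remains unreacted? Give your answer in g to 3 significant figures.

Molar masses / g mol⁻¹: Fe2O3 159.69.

n(Al) = 9.300 mol
n(Fe2O3) = 1279 / 159.69 = 8.009 mol
n/ν for Al = 9.300/2 = 4.650
n/ν for Fe2O3 = 8.009/1 = 8.009
Smallest n/ν is Al → limiting reagent.
Fe2O3 consumed = (1/2) × 9.300 = 4.650 mol
Fe2O3 remaining = 8.009 − 4.650 = 3.359 mol
mass = 3.359 × 159.69 = 536.4 g

536 g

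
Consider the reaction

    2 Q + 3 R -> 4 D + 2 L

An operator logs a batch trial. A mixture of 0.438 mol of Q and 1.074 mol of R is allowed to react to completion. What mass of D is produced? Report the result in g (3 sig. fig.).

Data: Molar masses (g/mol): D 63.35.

55.5 g

n(Q) = 0.4380 mol
n(R) = 1.074 mol
n/ν for Q = 0.4380/2 = 0.2190
n/ν for R = 1.074/3 = 0.3580
Smallest n/ν is Q → limiting reagent.
n(D) = (4/2) × 0.4380 = 0.8760 mol
mass = 0.8760 × 63.35 = 55.49 g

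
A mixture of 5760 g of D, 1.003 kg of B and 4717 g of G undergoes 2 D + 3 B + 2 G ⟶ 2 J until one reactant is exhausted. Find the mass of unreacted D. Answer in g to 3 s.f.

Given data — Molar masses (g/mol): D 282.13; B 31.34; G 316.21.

n(D) = 5760 / 282.13 = 20.42 mol
n(B) = 1.003×1000 / 31.34 = 32.00 mol
n(G) = 4717 / 316.21 = 14.92 mol
n/ν → D: 10.21, B: 10.67, G: 7.460; G is limiting.
D consumed = (2/2) × 14.92 = 14.92 mol
D remaining = 20.42 − 14.92 = 5.500 mol
mass = 5.500 × 282.13 = 1552 g

1550 g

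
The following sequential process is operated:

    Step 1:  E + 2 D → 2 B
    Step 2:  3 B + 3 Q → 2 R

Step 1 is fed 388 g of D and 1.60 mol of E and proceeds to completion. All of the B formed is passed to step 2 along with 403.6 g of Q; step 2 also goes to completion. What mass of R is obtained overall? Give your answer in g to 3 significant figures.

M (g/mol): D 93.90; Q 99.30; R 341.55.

Step 1:
n(D) = 388.0 / 93.90 = 4.132 mol
n(E) = 1.600 mol
n/ν for D = 4.132/2 = 2.066
n/ν for E = 1.600/1 = 1.600
Smallest n/ν is E → limiting reagent.
n(B) produced = (2/1) × 1.600 = 3.200 mol
Step 2:
n(B) available = 3.200 mol
n(Q) = 403.6 / 99.30 = 4.064 mol
n/ν for B = 3.200/3 = 1.067
n/ν for Q = 4.064/3 = 1.355
Smallest n/ν is B → limiting reagent.
n(R) = (2/3) × 3.200 = 2.133 mol
mass = 2.133 × 341.55 = 728.5 g

729 g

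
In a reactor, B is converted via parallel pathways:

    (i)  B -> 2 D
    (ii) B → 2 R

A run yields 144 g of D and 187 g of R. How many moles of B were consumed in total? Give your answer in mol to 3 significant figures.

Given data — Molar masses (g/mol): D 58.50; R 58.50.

n(D) = 144 / 58.50 = 2.462 mol
n(R) = 187 / 58.50 = 3.197 mol
n(B) via (i) = (1/2)×2.462 = 1.231 mol
n(B) via (ii) = (1/2)×3.197 = 1.599 mol
total n(B) = 1.231 + 1.599 = 2.830 mol

2.83 mol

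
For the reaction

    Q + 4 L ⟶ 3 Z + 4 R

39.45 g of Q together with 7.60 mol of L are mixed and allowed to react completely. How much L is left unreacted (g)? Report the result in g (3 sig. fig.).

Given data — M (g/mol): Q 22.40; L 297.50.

n(Q) = 39.45 / 22.40 = 1.761 mol
n(L) = 7.600 mol
n/ν for Q = 1.761/1 = 1.761
n/ν for L = 7.600/4 = 1.900
Smallest n/ν is Q → limiting reagent.
L consumed = (4/1) × 1.761 = 7.044 mol
L remaining = 7.600 − 7.044 = 0.5560 mol
mass = 0.5560 × 297.50 = 165.4 g

165 g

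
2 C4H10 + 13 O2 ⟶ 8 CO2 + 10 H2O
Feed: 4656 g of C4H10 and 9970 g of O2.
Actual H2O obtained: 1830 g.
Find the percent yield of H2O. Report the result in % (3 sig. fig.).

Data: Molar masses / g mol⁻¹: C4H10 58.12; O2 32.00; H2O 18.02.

42.4 %

n(C4H10) = 4656 / 58.12 = 80.11 mol
n(O2) = 9970 / 32.00 = 311.6 mol
n/ν for C4H10 = 80.11/2 = 40.06
n/ν for O2 = 311.6/13 = 23.97
Smallest n/ν is O2 → limiting reagent.
theoretical n(H2O) = (10/13) × 311.6 = 239.7 mol → 4319 g
% yield = 1830 / 4319 × 100 = 42.37 %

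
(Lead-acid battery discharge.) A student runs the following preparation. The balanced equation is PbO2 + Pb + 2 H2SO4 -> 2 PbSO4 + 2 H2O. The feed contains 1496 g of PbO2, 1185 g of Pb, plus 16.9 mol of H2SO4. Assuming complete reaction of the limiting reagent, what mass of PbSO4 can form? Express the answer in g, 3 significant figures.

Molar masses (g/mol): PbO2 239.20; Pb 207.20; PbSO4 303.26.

3470 g

n(PbO2) = 1496 / 239.20 = 6.254 mol
n(Pb) = 1185 / 207.20 = 5.719 mol
n(H2SO4) = 16.90 mol
n/ν for PbO2 = 6.254/1 = 6.254
n/ν for Pb = 5.719/1 = 5.719
n/ν for H2SO4 = 16.90/2 = 8.450
Smallest n/ν is Pb → limiting reagent.
n(PbSO4) = (2/1) × 5.719 = 11.44 mol
mass = 11.44 × 303.26 = 3469 g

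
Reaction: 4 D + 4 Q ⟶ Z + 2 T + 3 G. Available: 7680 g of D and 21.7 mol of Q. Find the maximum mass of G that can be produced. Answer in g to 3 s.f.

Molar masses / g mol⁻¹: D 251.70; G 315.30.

n(D) = 7680 / 251.70 = 30.51 mol
n(Q) = 21.70 mol
n/ν → D: 7.628, Q: 5.425; Q is limiting.
n(G) = (3/4) × 21.70 = 16.28 mol
mass = 16.28 × 315.30 = 5133 g

5130 g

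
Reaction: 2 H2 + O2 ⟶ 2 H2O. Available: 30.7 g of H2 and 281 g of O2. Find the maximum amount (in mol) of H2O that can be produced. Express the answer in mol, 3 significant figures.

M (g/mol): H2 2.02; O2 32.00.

n(H2) = 30.70 / 2.02 = 15.20 mol
n(O2) = 281.0 / 32.00 = 8.781 mol
n/ν → H2: 7.600, O2: 8.781; H2 is limiting.
n(H2O) = (2/2) × 15.20 = 15.20 mol

15.2 mol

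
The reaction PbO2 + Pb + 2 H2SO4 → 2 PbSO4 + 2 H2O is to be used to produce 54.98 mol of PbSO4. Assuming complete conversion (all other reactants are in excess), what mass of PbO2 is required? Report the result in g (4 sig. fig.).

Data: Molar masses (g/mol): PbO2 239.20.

6576 g

n(PbSO4) = 54.98 mol
n(PbO2) = (1/2) × 54.98 = 27.49 mol
mass = 27.49 × 239.20 = 6576 g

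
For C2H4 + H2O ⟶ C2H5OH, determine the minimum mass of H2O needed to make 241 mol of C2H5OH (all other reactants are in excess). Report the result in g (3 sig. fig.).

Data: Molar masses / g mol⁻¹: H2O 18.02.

4340 g

n(C2H5OH) = 241.0 mol
n(H2O) = (1/1) × 241.0 = 241.0 mol
mass = 241.0 × 18.02 = 4343 g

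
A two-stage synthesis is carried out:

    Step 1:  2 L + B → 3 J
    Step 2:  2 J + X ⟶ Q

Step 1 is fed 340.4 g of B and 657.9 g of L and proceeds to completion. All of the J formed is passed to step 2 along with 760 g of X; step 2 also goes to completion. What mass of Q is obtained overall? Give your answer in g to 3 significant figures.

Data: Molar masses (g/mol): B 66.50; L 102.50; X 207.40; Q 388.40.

Step 1:
n(B) = 340.4 / 66.50 = 5.119 mol
n(L) = 657.9 / 102.50 = 6.419 mol
n/ν for B = 5.119/1 = 5.119
n/ν for L = 6.419/2 = 3.210
Smallest n/ν is L → limiting reagent.
n(J) produced = (3/2) × 6.419 = 9.629 mol
Step 2:
n(J) available = 9.629 mol
n(X) = 760.0 / 207.40 = 3.664 mol
n/ν for J = 9.629/2 = 4.815
n/ν for X = 3.664/1 = 3.664
Smallest n/ν is X → limiting reagent.
n(Q) = (1/1) × 3.664 = 3.664 mol
mass = 3.664 × 388.40 = 1423 g

1420 g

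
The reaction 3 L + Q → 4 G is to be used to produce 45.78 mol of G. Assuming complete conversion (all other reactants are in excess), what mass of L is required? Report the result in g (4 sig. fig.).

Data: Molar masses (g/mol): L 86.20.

n(G) = 45.78 mol
n(L) = (3/4) × 45.78 = 34.34 mol
mass = 34.34 × 86.20 = 2960 g

2960 g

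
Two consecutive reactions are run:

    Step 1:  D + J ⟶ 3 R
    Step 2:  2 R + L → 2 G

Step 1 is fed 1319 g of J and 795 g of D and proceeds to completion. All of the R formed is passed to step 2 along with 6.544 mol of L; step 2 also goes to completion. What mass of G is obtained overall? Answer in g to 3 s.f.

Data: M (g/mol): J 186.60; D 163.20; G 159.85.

Step 1:
n(J) = 1319 / 186.60 = 7.069 mol
n(D) = 795.0 / 163.20 = 4.871 mol
n/ν for J = 7.069/1 = 7.069
n/ν for D = 4.871/1 = 4.871
Smallest n/ν is D → limiting reagent.
n(R) produced = (3/1) × 4.871 = 14.61 mol
Step 2:
n(R) available = 14.61 mol
n(L) = 6.544 mol
n/ν for R = 14.61/2 = 7.305
n/ν for L = 6.544/1 = 6.544
Smallest n/ν is L → limiting reagent.
n(G) = (2/1) × 6.544 = 13.09 mol
mass = 13.09 × 159.85 = 2092 g

2090 g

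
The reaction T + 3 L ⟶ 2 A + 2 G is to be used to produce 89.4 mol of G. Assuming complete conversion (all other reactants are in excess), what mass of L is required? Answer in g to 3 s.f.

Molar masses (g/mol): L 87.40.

11700 g

n(G) = 89.40 mol
n(L) = (3/2) × 89.40 = 134.1 mol
mass = 134.1 × 87.40 = 11720 g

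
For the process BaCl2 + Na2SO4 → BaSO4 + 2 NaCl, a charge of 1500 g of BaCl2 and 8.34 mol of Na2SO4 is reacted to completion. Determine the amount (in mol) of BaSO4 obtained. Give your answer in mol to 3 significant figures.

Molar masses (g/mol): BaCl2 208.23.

7.20 mol

n(BaCl2) = 1500 / 208.23 = 7.204 mol
n(Na2SO4) = 8.340 mol
n/ν → BaCl2: 7.204, Na2SO4: 8.340; BaCl2 is limiting.
n(BaSO4) = (1/1) × 7.204 = 7.204 mol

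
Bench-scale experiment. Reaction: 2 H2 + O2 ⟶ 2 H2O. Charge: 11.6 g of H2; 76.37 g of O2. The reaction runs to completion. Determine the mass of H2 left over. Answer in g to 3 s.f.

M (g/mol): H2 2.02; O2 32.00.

1.96 g

n(H2) = 11.60 / 2.02 = 5.743 mol
n(O2) = 76.37 / 32.00 = 2.387 mol
n/ν → H2: 2.872, O2: 2.387; O2 is limiting.
H2 consumed = (2/1) × 2.387 = 4.774 mol
H2 remaining = 5.743 − 4.774 = 0.9690 mol
mass = 0.9690 × 2.02 = 1.957 g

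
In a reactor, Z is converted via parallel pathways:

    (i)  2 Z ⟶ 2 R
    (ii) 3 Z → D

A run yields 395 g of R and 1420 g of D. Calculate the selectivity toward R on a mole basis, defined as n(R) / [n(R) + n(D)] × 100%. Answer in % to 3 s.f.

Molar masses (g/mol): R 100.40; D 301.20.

45.5 %

n(R) = 395 / 100.40 = 3.934 mol
n(D) = 1420 / 301.20 = 4.714 mol
selectivity = 3.934/(3.934+4.714) × 100 = 45.49 %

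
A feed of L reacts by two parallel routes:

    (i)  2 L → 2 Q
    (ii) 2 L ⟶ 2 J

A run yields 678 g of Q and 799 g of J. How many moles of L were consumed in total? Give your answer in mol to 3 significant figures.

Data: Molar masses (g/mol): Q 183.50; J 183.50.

8.05 mol

n(Q) = 678 / 183.50 = 3.695 mol
n(J) = 799 / 183.50 = 4.354 mol
n(L) via (i) = (2/2)×3.695 = 3.695 mol
n(L) via (ii) = (2/2)×4.354 = 4.354 mol
total n(L) = 3.695 + 4.354 = 8.049 mol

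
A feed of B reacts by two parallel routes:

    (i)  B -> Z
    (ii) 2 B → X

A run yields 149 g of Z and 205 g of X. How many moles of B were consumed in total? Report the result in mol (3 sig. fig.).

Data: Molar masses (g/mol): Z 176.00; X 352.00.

n(Z) = 149 / 176.00 = 0.8466 mol
n(X) = 205 / 352.00 = 0.5824 mol
n(B) via (i) = (1/1)×0.8466 = 0.8466 mol
n(B) via (ii) = (2/1)×0.5824 = 1.165 mol
total n(B) = 0.8466 + 1.165 = 2.012 mol

2.01 mol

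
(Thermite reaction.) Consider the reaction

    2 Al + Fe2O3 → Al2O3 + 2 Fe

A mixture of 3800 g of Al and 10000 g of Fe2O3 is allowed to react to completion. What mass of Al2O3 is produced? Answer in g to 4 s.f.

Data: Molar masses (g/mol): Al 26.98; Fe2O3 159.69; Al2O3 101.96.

6385 g

n(Al) = 3800 / 26.98 = 140.8 mol
n(Fe2O3) = 10000 / 159.69 = 62.62 mol
n/ν → Al: 70.40, Fe2O3: 62.62; Fe2O3 is limiting.
n(Al2O3) = (1/1) × 62.62 = 62.62 mol
mass = 62.62 × 101.96 = 6385 g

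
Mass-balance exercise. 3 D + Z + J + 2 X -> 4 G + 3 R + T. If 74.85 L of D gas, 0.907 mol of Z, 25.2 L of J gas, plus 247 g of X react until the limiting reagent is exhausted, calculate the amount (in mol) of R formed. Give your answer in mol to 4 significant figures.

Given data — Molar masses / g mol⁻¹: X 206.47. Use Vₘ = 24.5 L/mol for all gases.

1.794 mol

n(D) = 74.85 / 24.5 = 3.055 mol
n(Z) = 0.9070 mol
n(J) = 25.20 / 24.5 = 1.029 mol
n(X) = 247.0 / 206.47 = 1.196 mol
n/ν → D: 1.018, Z: 0.9070, J: 1.029, X: 0.5980; X is limiting.
n(R) = (3/2) × 1.196 = 1.794 mol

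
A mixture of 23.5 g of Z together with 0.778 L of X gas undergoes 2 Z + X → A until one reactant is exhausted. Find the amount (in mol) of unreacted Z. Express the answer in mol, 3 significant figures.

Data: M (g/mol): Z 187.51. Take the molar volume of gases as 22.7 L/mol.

0.0568 mol

n(Z) = 23.50 / 187.51 = 0.1253 mol
n(X) = 0.7780 / 22.7 = 0.03427 mol
n/ν → Z: 0.06265, X: 0.03427; X is limiting.
Z consumed = (2/1) × 0.03427 = 0.06854 mol
Z remaining = 0.1253 − 0.06854 = 0.05676 mol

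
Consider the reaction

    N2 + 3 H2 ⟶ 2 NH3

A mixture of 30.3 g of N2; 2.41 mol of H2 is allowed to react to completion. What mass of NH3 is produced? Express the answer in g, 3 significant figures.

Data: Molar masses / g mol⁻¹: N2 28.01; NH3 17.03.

n(N2) = 30.30 / 28.01 = 1.082 mol
n(H2) = 2.410 mol
n/ν for N2 = 1.082/1 = 1.082
n/ν for H2 = 2.410/3 = 0.8033
Smallest n/ν is H2 → limiting reagent.
n(NH3) = (2/3) × 2.410 = 1.607 mol
mass = 1.607 × 17.03 = 27.37 g

27.4 g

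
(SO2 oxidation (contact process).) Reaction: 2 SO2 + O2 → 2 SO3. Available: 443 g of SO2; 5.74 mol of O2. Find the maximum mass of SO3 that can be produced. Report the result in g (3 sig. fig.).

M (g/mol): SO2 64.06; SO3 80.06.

554 g

n(SO2) = 443.0 / 64.06 = 6.915 mol
n(O2) = 5.740 mol
n/ν for SO2 = 6.915/2 = 3.458
n/ν for O2 = 5.740/1 = 5.740
Smallest n/ν is SO2 → limiting reagent.
n(SO3) = (2/2) × 6.915 = 6.915 mol
mass = 6.915 × 80.06 = 553.6 g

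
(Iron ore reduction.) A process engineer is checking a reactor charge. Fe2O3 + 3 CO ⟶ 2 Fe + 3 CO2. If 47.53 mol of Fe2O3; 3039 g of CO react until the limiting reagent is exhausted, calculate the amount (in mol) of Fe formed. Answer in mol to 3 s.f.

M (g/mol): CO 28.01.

72.3 mol

n(Fe2O3) = 47.53 mol
n(CO) = 3039 / 28.01 = 108.5 mol
n/ν for Fe2O3 = 47.53/1 = 47.53
n/ν for CO = 108.5/3 = 36.17
Smallest n/ν is CO → limiting reagent.
n(Fe) = (2/3) × 108.5 = 72.33 mol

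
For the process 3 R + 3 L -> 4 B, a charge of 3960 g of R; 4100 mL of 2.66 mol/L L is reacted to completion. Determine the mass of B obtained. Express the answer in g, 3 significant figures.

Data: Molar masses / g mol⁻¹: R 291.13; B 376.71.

n(R) = 3960 / 291.13 = 13.60 mol
n(L) = 2.66 × 4100/1000 = 10.91 mol
n/ν for R = 13.60/3 = 4.533
n/ν for L = 10.91/3 = 3.637
Smallest n/ν is L → limiting reagent.
n(B) = (4/3) × 10.91 = 14.55 mol
mass = 14.55 × 376.71 = 5481 g

5480 g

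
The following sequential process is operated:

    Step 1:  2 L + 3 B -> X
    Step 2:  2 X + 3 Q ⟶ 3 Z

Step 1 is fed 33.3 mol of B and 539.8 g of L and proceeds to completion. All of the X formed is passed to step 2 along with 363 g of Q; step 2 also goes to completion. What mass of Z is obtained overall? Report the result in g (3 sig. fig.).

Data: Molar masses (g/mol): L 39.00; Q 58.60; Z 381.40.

2360 g

Step 1:
n(B) = 33.30 mol
n(L) = 539.8 / 39.00 = 13.84 mol
n/ν → B: 11.10, L: 6.920; L is limiting.
n(X) produced = (1/2) × 13.84 = 6.920 mol
Step 2:
n(X) available = 6.920 mol
n(Q) = 363.0 / 58.60 = 6.195 mol
n/ν → X: 3.460, Q: 2.065; Q is limiting.
n(Z) = (3/3) × 6.195 = 6.195 mol
mass = 6.195 × 381.40 = 2363 g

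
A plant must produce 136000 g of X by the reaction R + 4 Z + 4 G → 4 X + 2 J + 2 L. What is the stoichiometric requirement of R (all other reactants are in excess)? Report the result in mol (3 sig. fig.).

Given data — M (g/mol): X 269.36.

n(X) = 136000 / 269.36 = 504.9 mol
n(R) = (1/4) × 504.9 = 126.2 mol

126 mol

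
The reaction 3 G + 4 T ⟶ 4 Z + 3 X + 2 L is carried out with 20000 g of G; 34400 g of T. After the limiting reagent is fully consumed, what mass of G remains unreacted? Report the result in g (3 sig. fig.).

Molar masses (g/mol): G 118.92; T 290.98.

9460 g

n(G) = 20000 / 118.92 = 168.2 mol
n(T) = 34400 / 290.98 = 118.2 mol
n/ν for G = 168.2/3 = 56.07
n/ν for T = 118.2/4 = 29.55
Smallest n/ν is T → limiting reagent.
G consumed = (3/4) × 118.2 = 88.65 mol
G remaining = 168.2 − 88.65 = 79.55 mol
mass = 79.55 × 118.92 = 9460 g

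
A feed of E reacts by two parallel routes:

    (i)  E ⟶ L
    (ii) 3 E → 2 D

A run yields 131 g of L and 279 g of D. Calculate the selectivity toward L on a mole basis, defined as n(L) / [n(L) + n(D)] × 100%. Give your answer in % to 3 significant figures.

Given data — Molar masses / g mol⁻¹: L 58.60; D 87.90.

41.3 %

n(L) = 131 / 58.60 = 2.235 mol
n(D) = 279 / 87.90 = 3.174 mol
selectivity = 2.235/(2.235+3.174) × 100 = 41.32 %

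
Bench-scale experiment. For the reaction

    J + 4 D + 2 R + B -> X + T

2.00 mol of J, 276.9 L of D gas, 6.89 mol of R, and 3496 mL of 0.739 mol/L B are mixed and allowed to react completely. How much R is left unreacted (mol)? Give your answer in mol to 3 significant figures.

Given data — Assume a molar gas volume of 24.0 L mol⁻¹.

2.89 mol

n(J) = 2.000 mol
n(D) = 276.9 / 24.0 = 11.54 mol
n(R) = 6.890 mol
n(B) = 0.739 × 3496/1000 = 2.584 mol
n/ν for J = 2.000/1 = 2.000
n/ν for D = 11.54/4 = 2.885
n/ν for R = 6.890/2 = 3.445
n/ν for B = 2.584/1 = 2.584
Smallest n/ν is J → limiting reagent.
R consumed = (2/1) × 2.000 = 4.000 mol
R remaining = 6.890 − 4.000 = 2.890 mol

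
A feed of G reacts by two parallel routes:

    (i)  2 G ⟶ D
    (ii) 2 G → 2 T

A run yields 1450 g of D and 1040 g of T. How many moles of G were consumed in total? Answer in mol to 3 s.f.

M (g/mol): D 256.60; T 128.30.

19.4 mol

n(D) = 1450 / 256.60 = 5.651 mol
n(T) = 1040 / 128.30 = 8.106 mol
n(G) via (i) = (2/1)×5.651 = 11.30 mol
n(G) via (ii) = (2/2)×8.106 = 8.106 mol
total n(G) = 11.30 + 8.106 = 19.41 mol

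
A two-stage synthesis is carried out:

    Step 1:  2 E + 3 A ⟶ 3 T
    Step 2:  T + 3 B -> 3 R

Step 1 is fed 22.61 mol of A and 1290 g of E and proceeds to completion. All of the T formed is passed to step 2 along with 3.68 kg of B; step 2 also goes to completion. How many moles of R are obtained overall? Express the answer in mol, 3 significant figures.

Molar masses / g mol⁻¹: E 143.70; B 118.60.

Step 1:
n(A) = 22.61 mol
n(E) = 1290 / 143.70 = 8.977 mol
n/ν for A = 22.61/3 = 7.537
n/ν for E = 8.977/2 = 4.489
Smallest n/ν is E → limiting reagent.
n(T) produced = (3/2) × 8.977 = 13.47 mol
Step 2:
n(T) available = 13.47 mol
n(B) = 3.680×1000 / 118.60 = 31.03 mol
n/ν for T = 13.47/1 = 13.47
n/ν for B = 31.03/3 = 10.34
Smallest n/ν is B → limiting reagent.
n(R) = (3/3) × 31.03 = 31.03 mol

31.0 mol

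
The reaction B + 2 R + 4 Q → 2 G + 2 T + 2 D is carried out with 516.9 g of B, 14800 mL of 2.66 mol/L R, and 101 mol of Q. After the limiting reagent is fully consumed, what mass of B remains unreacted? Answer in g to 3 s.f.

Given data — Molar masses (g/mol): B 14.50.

231 g

n(B) = 516.9 / 14.50 = 35.65 mol
n(R) = 2.66 × 14800/1000 = 39.37 mol
n(Q) = 101.0 mol
n/ν for B = 35.65/1 = 35.65
n/ν for R = 39.37/2 = 19.69
n/ν for Q = 101.0/4 = 25.25
Smallest n/ν is R → limiting reagent.
B consumed = (1/2) × 39.37 = 19.69 mol
B remaining = 35.65 − 19.69 = 15.96 mol
mass = 15.96 × 14.50 = 231.4 g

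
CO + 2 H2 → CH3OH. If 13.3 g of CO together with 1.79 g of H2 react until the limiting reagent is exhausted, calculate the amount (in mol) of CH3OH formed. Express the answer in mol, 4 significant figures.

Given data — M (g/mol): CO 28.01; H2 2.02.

0.4431 mol

n(CO) = 13.30 / 28.01 = 0.4748 mol
n(H2) = 1.790 / 2.02 = 0.8861 mol
n/ν for CO = 0.4748/1 = 0.4748
n/ν for H2 = 0.8861/2 = 0.4431
Smallest n/ν is H2 → limiting reagent.
n(CH3OH) = (1/2) × 0.8861 = 0.4431 mol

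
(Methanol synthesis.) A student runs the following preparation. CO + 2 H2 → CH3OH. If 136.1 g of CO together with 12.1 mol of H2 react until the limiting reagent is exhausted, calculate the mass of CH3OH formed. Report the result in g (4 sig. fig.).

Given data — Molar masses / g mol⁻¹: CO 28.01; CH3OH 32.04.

n(CO) = 136.1 / 28.01 = 4.859 mol
n(H2) = 12.10 mol
n/ν → CO: 4.859, H2: 6.050; CO is limiting.
n(CH3OH) = (1/1) × 4.859 = 4.859 mol
mass = 4.859 × 32.04 = 155.7 g

155.7 g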